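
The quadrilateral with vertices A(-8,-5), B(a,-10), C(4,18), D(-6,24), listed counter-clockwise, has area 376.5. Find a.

The doubled signed area Σ (x_i y_{i+1} − x_{i+1} y_i) is linear in a.
With a=0 it equals 546; the coefficient of a is 23 (from the two edges through B).
So 23·a + 546 = 2·376.5 = 753 ⇒ a = 9.

9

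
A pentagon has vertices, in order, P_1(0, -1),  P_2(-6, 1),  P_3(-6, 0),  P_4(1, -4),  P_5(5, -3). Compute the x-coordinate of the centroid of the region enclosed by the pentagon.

-79/108

Apply Gauss's area formula. First the cross-terms c_i = x_i·y_{i+1} − x_{i+1}·y_i:
  -6, 6, 24, 17, -5  ⇒  2A = 36, A = 18.
Then Σ (x_i + x_{i+1})·c_i = -79, so x̄ = -79 / (6·18) = -79/108.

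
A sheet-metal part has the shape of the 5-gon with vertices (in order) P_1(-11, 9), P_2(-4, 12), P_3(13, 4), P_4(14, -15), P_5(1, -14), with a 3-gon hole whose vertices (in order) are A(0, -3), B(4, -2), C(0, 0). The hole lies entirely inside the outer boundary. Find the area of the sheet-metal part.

Outer boundary:
Apply the surveyor's formula: 2A = Σ (x_i·y_{i+1} − x_{i+1}·y_i), indices taken mod 5.
Σ = (-96) + (-172) + (-251) + (-181) + (-145) = -845
Area = |Σ|/2 = 422.5.
Hole:
Apply the shoelace (surveyor's) formula: 2A = Σ (x_i·y_{i+1} − x_{i+1}·y_i), indices taken mod 3.
Σ = (12) + (0) + (0) = 12
Area = |Σ|/2 = 6.
Net area = 422.5 − 6 = 416.5.

416.5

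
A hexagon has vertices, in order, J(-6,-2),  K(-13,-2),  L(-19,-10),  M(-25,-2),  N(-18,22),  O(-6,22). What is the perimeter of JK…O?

88

|JK| = √((-7)² + (0)²) = √49 = 7
|KL| = √((-6)² + (-8)²) = √100 = 10
|LM| = √((-6)² + (8)²) = √100 = 10
|MN| = √((7)² + (24)²) = √625 = 25
|NO| = √((12)² + (0)²) = √144 = 12
|OJ| = √((0)² + (-24)²) = √576 = 24
Perimeter = 7 + 10 + 10 + 25 + 12 + 24 = 88.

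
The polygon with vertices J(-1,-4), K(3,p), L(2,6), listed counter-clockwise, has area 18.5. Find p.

Write out the shoelace sum; only the two edges meeting at K involve p:
2·Area = [((-1)·p − 3·(-4)) + (3·6 − 2·p)] + -2
       = -3·p + 28 = 37
⇒ p = -3.

-3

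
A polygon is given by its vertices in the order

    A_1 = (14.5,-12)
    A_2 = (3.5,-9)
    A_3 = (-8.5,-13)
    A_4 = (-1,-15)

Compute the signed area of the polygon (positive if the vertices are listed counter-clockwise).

Apply the shoelace formula: 2A = Σ (x_i·y_{i+1} − x_{i+1}·y_i), indices taken mod 4.
Σ = (-88.5) + (-122) + (114.5) + (229.5) = 133.5
Signed area = Σ/2 = 66.75 (positive ⇒ counter-clockwise traversal).

66.75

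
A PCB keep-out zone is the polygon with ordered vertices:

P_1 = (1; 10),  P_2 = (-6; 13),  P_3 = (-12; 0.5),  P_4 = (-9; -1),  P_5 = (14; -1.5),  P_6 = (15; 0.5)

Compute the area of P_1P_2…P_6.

P_1→P_2: (1)(13) − (-6)(10) = 73
P_2→P_3: (-6)(0.5) − (-12)(13) = 153
P_3→P_4: (-12)(-1) − (-9)(0.5) = 16.5
P_4→P_5: (-9)(-1.5) − (14)(-1) = 27.5
P_5→P_6: (14)(0.5) − (15)(-1.5) = 29.5
P_6→P_1: (15)(10) − (1)(0.5) = 149.5
Σ = 449
Area = |Σ|/2 = 224.5.

224.5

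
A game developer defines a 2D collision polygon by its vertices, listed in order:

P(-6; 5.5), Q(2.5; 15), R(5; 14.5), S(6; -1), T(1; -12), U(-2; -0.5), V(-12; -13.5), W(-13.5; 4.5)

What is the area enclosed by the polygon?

296.25

Cross-terms: -103.75, -38.75, -92, -71, -24.5, 21, -236.25, -47.25  ⇒  Σ = -592.5
Area = |Σ|/2 = 296.25.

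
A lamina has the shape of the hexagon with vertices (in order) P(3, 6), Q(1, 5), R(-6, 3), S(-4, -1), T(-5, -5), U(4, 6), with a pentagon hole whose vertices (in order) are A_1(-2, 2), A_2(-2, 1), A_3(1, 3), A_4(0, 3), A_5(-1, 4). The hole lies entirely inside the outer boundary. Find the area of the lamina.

Outer boundary:
Apply Gauss's area formula: 2A = Σ (x_i·y_{i+1} − x_{i+1}·y_i), indices taken mod 6.
Σ = (9) + (33) + (18) + (15) + (-10) + (6) = 71
Area = |Σ|/2 = 35.5.
Hole:
Cross-terms: 2, -7, 3, 3, 6  ⇒  Σ = 7
Area = |Σ|/2 = 3.5.
Net area = 35.5 − 3.5 = 32.

32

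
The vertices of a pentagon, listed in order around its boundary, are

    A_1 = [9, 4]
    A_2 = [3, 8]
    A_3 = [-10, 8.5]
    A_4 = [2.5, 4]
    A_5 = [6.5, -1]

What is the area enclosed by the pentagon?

Apply the shoelace (surveyor's) formula: 2A = Σ (x_i·y_{i+1} − x_{i+1}·y_i), indices taken mod 5.
Σ = (60) + (105.5) + (-61.25) + (-28.5) + (35) = 110.75
Area = |Σ|/2 = 55.375.

55.375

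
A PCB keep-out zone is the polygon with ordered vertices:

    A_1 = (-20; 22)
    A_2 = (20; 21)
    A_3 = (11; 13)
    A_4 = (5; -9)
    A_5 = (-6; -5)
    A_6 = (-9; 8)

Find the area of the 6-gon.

602.5

Cross-terms: -860, 29, -164, -79, -93, -38  ⇒  Σ = -1205
Area = |Σ|/2 = 602.5.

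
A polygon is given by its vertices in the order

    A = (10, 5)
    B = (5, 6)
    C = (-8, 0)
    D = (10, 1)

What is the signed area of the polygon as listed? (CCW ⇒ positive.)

Apply the surveyor's formula: 2A = Σ (x_i·y_{i+1} − x_{i+1}·y_i), indices taken mod 4.
Σ = (35) + (48) + (-8) + (40) = 115
Signed area = Σ/2 = 57.5 (positive ⇒ counter-clockwise traversal).

57.5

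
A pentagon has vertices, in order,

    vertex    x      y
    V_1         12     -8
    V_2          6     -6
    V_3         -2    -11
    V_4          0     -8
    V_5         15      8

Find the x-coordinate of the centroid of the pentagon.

2404/273

Apply the surveyor's formula. First the cross-terms c_i = x_i·y_{i+1} − x_{i+1}·y_i:
  -24, -78, 16, 120, -216  ⇒  2A = -182, A = -91.
Then Σ (x_i + x_{i+1})·c_i = -4808, so x̄ = -4808 / (6·(-91)) = 2404/273.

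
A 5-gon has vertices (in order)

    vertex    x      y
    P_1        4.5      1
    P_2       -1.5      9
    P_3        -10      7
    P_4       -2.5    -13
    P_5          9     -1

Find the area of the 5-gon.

201

P_1→P_2: (4.5)(9) − (-1.5)(1) = 42
P_2→P_3: (-1.5)(7) − (-10)(9) = 79.5
P_3→P_4: (-10)(-13) − (-2.5)(7) = 147.5
P_4→P_5: (-2.5)(-1) − (9)(-13) = 119.5
P_5→P_1: (9)(1) − (4.5)(-1) = 13.5
Σ = 402
Area = |Σ|/2 = 201.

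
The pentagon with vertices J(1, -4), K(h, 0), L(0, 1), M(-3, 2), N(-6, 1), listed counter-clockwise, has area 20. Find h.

Write out the shoelace sum; only the two edges meeting at K involve h:
2·Area = [(1·0 − h·(-4)) + (h·1 − 0·0)] + 35
       = 5·h + 35 = 40
⇒ h = 1.

1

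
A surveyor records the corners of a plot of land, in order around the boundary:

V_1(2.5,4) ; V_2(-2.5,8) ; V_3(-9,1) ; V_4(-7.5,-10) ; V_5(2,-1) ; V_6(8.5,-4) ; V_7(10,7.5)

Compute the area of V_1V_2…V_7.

Apply the surveyor's formula: 2A = Σ (x_i·y_{i+1} − x_{i+1}·y_i), indices taken mod 7.
Σ = (30) + (69.5) + (97.5) + (27.5) + (0.5) + (103.75) + (21.25) = 350
Area = |Σ|/2 = 175.

175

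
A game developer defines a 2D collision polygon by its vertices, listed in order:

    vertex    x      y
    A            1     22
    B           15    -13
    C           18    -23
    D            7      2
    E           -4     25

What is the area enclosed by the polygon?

93.5

Apply the shoelace (surveyor's) formula: 2A = Σ (x_i·y_{i+1} − x_{i+1}·y_i), indices taken mod 5.
A→B: (1)(-13) − (15)(22) = -343
B→C: (15)(-23) − (18)(-13) = -111
C→D: (18)(2) − (7)(-23) = 197
D→E: (7)(25) − (-4)(2) = 183
E→A: (-4)(22) − (1)(25) = -113
Σ = -187
Area = |Σ|/2 = 93.5.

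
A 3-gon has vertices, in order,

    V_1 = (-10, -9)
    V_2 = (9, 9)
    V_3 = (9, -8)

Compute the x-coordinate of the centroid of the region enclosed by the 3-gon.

8/3

Apply Gauss's area formula. First the cross-terms c_i = x_i·y_{i+1} − x_{i+1}·y_i:
  -9, -153, -161  ⇒  2A = -323, A = -161.5.
Then Σ (x_i + x_{i+1})·c_i = -2584, so x̄ = -2584 / (6·(-161.5)) = 8/3.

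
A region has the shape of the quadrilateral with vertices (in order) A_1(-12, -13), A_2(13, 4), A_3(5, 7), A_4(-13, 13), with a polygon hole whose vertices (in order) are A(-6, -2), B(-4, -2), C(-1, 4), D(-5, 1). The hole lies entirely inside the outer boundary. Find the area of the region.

Outer boundary:
Apply the shoelace (surveyor's) formula: 2A = Σ (x_i·y_{i+1} − x_{i+1}·y_i), indices taken mod 4.
A_1→A_2: (-12)(4) − (13)(-13) = 121
A_2→A_3: (13)(7) − (5)(4) = 71
A_3→A_4: (5)(13) − (-13)(7) = 156
A_4→A_1: (-13)(-13) − (-12)(13) = 325
Σ = 673
Area = |Σ|/2 = 336.5.
Hole:
Apply the surveyor's formula: 2A = Σ (x_i·y_{i+1} − x_{i+1}·y_i), indices taken mod 4.
Σ = (4) + (-18) + (19) + (16) = 21
Area = |Σ|/2 = 10.5.
Net area = 336.5 − 10.5 = 326.

326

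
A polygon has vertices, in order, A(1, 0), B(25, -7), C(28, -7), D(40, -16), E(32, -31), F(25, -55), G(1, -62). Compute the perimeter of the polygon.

172

|AB| = √((24)² + (-7)²) = √625 = 25
|BC| = √((3)² + (0)²) = √9 = 3
|CD| = √((12)² + (-9)²) = √225 = 15
|DE| = √((-8)² + (-15)²) = √289 = 17
|EF| = √((-7)² + (-24)²) = √625 = 25
|FG| = √((-24)² + (-7)²) = √625 = 25
|GA| = √((0)² + (62)²) = √3844 = 62
Perimeter = 25 + 3 + 15 + 17 + 25 + 25 + 62 = 172.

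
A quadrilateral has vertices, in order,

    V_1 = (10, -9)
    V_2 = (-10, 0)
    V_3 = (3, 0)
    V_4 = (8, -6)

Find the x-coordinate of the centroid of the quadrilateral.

Apply Gauss's area formula. First the cross-terms c_i = x_i·y_{i+1} − x_{i+1}·y_i:
  -90, 0, -18, -12  ⇒  2A = -120, A = -60.
Then Σ (x_i + x_{i+1})·c_i = -414, so x̄ = -414 / (6·(-60)) = 1.15.

1.15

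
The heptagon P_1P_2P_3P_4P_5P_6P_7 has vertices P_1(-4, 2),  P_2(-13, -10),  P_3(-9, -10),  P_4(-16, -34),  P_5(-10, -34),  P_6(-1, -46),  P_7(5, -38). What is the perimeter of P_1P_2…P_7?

|P_1P_2| = √((-9)² + (-12)²) = √225 = 15
|P_2P_3| = √((4)² + (0)²) = √16 = 4
|P_3P_4| = √((-7)² + (-24)²) = √625 = 25
|P_4P_5| = √((6)² + (0)²) = √36 = 6
|P_5P_6| = √((9)² + (-12)²) = √225 = 15
|P_6P_7| = √((6)² + (8)²) = √100 = 10
|P_7P_1| = √((-9)² + (40)²) = √1681 = 41
Perimeter = 15 + 4 + 25 + 6 + 15 + 10 + 41 = 116.

116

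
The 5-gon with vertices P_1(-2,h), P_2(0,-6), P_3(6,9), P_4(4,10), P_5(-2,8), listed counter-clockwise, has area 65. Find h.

5

The doubled signed area Σ (x_i y_{i+1} − x_{i+1} y_i) is linear in h.
With h=0 it equals 140; the coefficient of h is -2 (from the two edges through P_1).
So -2·h + 140 = 2·65 = 130 ⇒ h = 5.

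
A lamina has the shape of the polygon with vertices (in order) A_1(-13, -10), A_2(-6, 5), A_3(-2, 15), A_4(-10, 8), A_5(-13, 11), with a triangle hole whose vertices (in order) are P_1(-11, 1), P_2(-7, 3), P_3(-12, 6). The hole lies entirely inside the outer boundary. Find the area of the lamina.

Outer boundary:
Apply Gauss's area formula: 2A = Σ (x_i·y_{i+1} − x_{i+1}·y_i), indices taken mod 5.
Σ = (-125) + (-80) + (134) + (-6) + (273) = 196
Area = |Σ|/2 = 98.
Hole:
Apply the shoelace (surveyor's) formula: 2A = Σ (x_i·y_{i+1} − x_{i+1}·y_i), indices taken mod 3.
Σ = (-26) + (-6) + (54) = 22
Area = |Σ|/2 = 11.
Net area = 98 − 11 = 87.

87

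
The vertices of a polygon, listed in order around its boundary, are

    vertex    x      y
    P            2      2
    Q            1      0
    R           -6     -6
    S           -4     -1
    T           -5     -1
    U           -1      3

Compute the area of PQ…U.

Apply Gauss's area formula: 2A = Σ (x_i·y_{i+1} − x_{i+1}·y_i), indices taken mod 6.
P→Q: (2)(0) − (1)(2) = -2
Q→R: (1)(-6) − (-6)(0) = -6
R→S: (-6)(-1) − (-4)(-6) = -18
S→T: (-4)(-1) − (-5)(-1) = -1
T→U: (-5)(3) − (-1)(-1) = -16
U→P: (-1)(2) − (2)(3) = -8
Σ = -51
Area = |Σ|/2 = 25.5.

25.5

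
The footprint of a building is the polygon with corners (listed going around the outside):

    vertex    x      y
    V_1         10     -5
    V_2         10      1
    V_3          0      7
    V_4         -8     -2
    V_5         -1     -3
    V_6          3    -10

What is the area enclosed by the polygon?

156

Apply Gauss's area formula: 2A = Σ (x_i·y_{i+1} − x_{i+1}·y_i), indices taken mod 6.
Cross-terms: 60, 70, 56, 22, 19, 85  ⇒  Σ = 312
Area = |Σ|/2 = 156.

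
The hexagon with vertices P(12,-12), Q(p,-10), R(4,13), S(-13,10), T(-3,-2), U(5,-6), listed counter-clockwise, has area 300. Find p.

The doubled signed area Σ (x_i y_{i+1} − x_{i+1} y_i) is linear in p.
With p=0 it equals 225; the coefficient of p is 25 (from the two edges through Q).
So 25·p + 225 = 2·300 = 600 ⇒ p = 15.

15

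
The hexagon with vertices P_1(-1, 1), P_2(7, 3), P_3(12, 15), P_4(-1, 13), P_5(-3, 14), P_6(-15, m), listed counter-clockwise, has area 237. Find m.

-12

Write out the shoelace sum; only the two edges meeting at P_6 involve m:
2·Area = [((-3)·m − (-15)·14) + ((-15)·1 − (-1)·m)] + 255
       = -2·m + 450 = 474
⇒ m = -12.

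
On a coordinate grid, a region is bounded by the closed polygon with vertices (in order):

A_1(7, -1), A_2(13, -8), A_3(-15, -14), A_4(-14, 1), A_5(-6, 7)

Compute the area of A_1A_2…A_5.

345.5

Σ = (-43) + (-302) + (-211) + (-92) + (-43) = -691
Area = |Σ|/2 = 345.5.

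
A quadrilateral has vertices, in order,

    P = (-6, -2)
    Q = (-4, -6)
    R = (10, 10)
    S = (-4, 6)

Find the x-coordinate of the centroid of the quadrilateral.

Apply the surveyor's formula. First the cross-terms c_i = x_i·y_{i+1} − x_{i+1}·y_i:
  28, 20, 100, 44  ⇒  2A = 192, A = 96.
Then Σ (x_i + x_{i+1})·c_i = 0, so x̄ = 0 / (6·96) = 0.

0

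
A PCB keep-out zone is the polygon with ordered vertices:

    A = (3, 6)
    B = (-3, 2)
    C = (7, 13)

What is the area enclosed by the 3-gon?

13

Apply the shoelace formula: 2A = Σ (x_i·y_{i+1} − x_{i+1}·y_i), indices taken mod 3.
Σ = (24) + (-53) + (3) = -26
Area = |Σ|/2 = 13.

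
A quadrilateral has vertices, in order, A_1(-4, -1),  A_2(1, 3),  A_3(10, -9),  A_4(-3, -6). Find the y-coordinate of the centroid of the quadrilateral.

Apply the shoelace (surveyor's) formula. First the cross-terms c_i = x_i·y_{i+1} − x_{i+1}·y_i:
  -11, -39, -87, -21  ⇒  2A = -158, A = -79.
Then Σ (y_i + y_{i+1})·c_i = 1664, so ȳ = 1664 / (6·(-79)) = -832/237.

-832/237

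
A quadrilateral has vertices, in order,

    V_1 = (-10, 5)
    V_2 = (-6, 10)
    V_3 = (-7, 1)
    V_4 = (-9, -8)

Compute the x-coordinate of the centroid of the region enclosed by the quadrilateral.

Apply Gauss's area formula. First the cross-terms c_i = x_i·y_{i+1} − x_{i+1}·y_i:
  -70, 64, 65, -125  ⇒  2A = -66, A = -33.
Then Σ (x_i + x_{i+1})·c_i = 1623, so x̄ = 1623 / (6·(-33)) = -541/66.

-541/66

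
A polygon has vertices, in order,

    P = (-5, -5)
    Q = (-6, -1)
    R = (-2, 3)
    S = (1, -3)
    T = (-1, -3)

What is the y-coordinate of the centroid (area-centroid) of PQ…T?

Apply Gauss's area formula. First the cross-terms c_i = x_i·y_{i+1} − x_{i+1}·y_i:
  -25, -20, 3, -6, -10  ⇒  2A = -58, A = -29.
Then Σ (y_i + y_{i+1})·c_i = 226, so ȳ = 226 / (6·(-29)) = -113/87.

-113/87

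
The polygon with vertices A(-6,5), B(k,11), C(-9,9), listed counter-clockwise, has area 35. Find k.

7

The doubled signed area Σ (x_i y_{i+1} − x_{i+1} y_i) is linear in k.
With k=0 it equals 42; the coefficient of k is 4 (from the two edges through B).
So 4·k + 42 = 2·35 = 70 ⇒ k = 7.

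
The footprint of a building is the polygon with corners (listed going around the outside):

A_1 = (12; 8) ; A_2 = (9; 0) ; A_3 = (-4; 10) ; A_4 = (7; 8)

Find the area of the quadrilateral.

62

Apply the shoelace (surveyor's) formula: 2A = Σ (x_i·y_{i+1} − x_{i+1}·y_i), indices taken mod 4.
Σ = (-72) + (90) + (-102) + (-40) = -124
Area = |Σ|/2 = 62.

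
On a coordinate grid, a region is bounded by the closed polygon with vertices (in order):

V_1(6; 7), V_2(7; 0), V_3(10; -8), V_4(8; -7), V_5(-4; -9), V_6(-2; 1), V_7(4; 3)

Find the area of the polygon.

V_1→V_2: (6)(0) − (7)(7) = -49
V_2→V_3: (7)(-8) − (10)(0) = -56
V_3→V_4: (10)(-7) − (8)(-8) = -6
V_4→V_5: (8)(-9) − (-4)(-7) = -100
V_5→V_6: (-4)(1) − (-2)(-9) = -22
V_6→V_7: (-2)(3) − (4)(1) = -10
V_7→V_1: (4)(7) − (6)(3) = 10
Σ = -233
Area = |Σ|/2 = 116.5.

116.5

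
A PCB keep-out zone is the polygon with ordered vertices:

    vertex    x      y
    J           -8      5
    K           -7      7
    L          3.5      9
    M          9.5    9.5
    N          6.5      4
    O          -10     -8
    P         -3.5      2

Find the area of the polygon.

123

Apply the surveyor's formula: 2A = Σ (x_i·y_{i+1} − x_{i+1}·y_i), indices taken mod 7.
Cross-terms: -21, -87.5, -52.25, -23.75, -12, -48, -1.5  ⇒  Σ = -246
Area = |Σ|/2 = 123.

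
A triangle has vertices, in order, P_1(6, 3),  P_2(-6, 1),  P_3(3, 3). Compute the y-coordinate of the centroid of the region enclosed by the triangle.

Apply Gauss's area formula. First the cross-terms c_i = x_i·y_{i+1} − x_{i+1}·y_i:
  24, -21, -9  ⇒  2A = -6, A = -3.
Then Σ (y_i + y_{i+1})·c_i = -42, so ȳ = -42 / (6·(-3)) = 7/3.

7/3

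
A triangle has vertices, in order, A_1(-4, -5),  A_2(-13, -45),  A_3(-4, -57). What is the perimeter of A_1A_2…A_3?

|A_1A_2| = √((-9)² + (-40)²) = √1681 = 41
|A_2A_3| = √((9)² + (-12)²) = √225 = 15
|A_3A_1| = √((0)² + (52)²) = √2704 = 52
Perimeter = 41 + 15 + 52 = 108.

108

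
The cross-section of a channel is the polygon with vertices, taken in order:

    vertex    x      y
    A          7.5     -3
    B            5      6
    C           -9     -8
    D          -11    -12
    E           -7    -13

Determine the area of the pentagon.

135.75

A→B: (7.5)(6) − (5)(-3) = 60
B→C: (5)(-8) − (-9)(6) = 14
C→D: (-9)(-12) − (-11)(-8) = 20
D→E: (-11)(-13) − (-7)(-12) = 59
E→A: (-7)(-3) − (7.5)(-13) = 118.5
Σ = 271.5
Area = |Σ|/2 = 135.75.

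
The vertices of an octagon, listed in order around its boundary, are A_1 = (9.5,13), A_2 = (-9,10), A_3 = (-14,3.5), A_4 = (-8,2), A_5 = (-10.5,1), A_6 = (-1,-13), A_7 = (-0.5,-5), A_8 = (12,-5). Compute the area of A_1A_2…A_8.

Apply the shoelace (surveyor's) formula: 2A = Σ (x_i·y_{i+1} − x_{i+1}·y_i), indices taken mod 8.
Σ = (212) + (108.5) + (0) + (13) + (137.5) + (-1.5) + (62.5) + (203.5) = 735.5
Area = |Σ|/2 = 367.75.

367.75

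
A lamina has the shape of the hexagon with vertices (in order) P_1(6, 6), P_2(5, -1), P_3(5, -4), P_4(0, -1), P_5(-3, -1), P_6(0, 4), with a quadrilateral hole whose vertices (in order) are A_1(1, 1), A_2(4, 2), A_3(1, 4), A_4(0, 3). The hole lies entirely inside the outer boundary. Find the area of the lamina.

41.5

Outer boundary:
Apply the surveyor's formula: 2A = Σ (x_i·y_{i+1} − x_{i+1}·y_i), indices taken mod 6.
P_1→P_2: (6)(-1) − (5)(6) = -36
P_2→P_3: (5)(-4) − (5)(-1) = -15
P_3→P_4: (5)(-1) − (0)(-4) = -5
P_4→P_5: (0)(-1) − (-3)(-1) = -3
P_5→P_6: (-3)(4) − (0)(-1) = -12
P_6→P_1: (0)(6) − (6)(4) = -24
Σ = -95
Area = |Σ|/2 = 47.5.
Hole:
Apply the surveyor's formula: 2A = Σ (x_i·y_{i+1} − x_{i+1}·y_i), indices taken mod 4.
A_1→A_2: (1)(2) − (4)(1) = -2
A_2→A_3: (4)(4) − (1)(2) = 14
A_3→A_4: (1)(3) − (0)(4) = 3
A_4→A_1: (0)(1) − (1)(3) = -3
Σ = 12
Area = |Σ|/2 = 6.
Net area = 47.5 − 6 = 41.5.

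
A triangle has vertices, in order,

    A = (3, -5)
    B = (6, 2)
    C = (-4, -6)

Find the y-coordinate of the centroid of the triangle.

Apply the surveyor's formula. First the cross-terms c_i = x_i·y_{i+1} − x_{i+1}·y_i:
  36, -28, 38  ⇒  2A = 46, A = 23.
Then Σ (y_i + y_{i+1})·c_i = -414, so ȳ = -414 / (6·23) = -3.

-3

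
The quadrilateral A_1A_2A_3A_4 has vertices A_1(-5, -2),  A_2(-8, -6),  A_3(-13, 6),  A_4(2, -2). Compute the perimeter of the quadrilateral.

42

|A_1A_2| = √((-3)² + (-4)²) = √25 = 5
|A_2A_3| = √((-5)² + (12)²) = √169 = 13
|A_3A_4| = √((15)² + (-8)²) = √289 = 17
|A_4A_1| = √((-7)² + (0)²) = √49 = 7
Perimeter = 5 + 13 + 17 + 7 = 42.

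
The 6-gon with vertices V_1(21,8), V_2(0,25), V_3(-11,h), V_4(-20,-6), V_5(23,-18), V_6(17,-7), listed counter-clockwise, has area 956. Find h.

The doubled signed area Σ (x_i y_{i+1} − x_{i+1} y_i) is linear in h.
With h=0 it equals 1792; the coefficient of h is 20 (from the two edges through V_3).
So 20·h + 1792 = 2·956 = 1912 ⇒ h = 6.

6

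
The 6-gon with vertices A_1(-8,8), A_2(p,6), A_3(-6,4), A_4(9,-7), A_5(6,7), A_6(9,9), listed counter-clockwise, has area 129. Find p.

-6

Write out the shoelace sum; only the two edges meeting at A_2 involve p:
2·Area = [((-8)·6 − p·8) + (p·4 − (-6)·6)] + 246
       = -4·p + 234 = 258
⇒ p = -6.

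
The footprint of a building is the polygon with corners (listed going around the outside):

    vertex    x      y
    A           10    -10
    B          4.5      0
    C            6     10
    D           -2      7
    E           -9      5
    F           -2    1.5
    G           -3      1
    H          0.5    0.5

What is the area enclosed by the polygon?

96

Σ = (45) + (45) + (62) + (53) + (-3.5) + (2.5) + (-2) + (-10) = 192
Area = |Σ|/2 = 96.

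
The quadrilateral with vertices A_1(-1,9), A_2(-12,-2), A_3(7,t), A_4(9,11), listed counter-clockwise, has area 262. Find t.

-11

Write out the shoelace sum; only the two edges meeting at A_3 involve t:
2·Area = [((-12)·t − 7·(-2)) + (7·11 − 9·t)] + 202
       = -21·t + 293 = 524
⇒ t = -11.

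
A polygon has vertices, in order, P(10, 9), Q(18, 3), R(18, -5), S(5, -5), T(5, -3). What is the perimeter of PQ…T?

|PQ| = √((8)² + (-6)²) = √100 = 10
|QR| = √((0)² + (-8)²) = √64 = 8
|RS| = √((-13)² + (0)²) = √169 = 13
|ST| = √((0)² + (2)²) = √4 = 2
|TP| = √((5)² + (12)²) = √169 = 13
Perimeter = 10 + 8 + 13 + 2 + 13 = 46.

46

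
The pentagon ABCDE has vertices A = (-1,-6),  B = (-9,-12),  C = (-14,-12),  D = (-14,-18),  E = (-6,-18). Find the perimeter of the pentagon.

|AB| = √((-8)² + (-6)²) = √100 = 10
|BC| = √((-5)² + (0)²) = √25 = 5
|CD| = √((0)² + (-6)²) = √36 = 6
|DE| = √((8)² + (0)²) = √64 = 8
|EA| = √((5)² + (12)²) = √169 = 13
Perimeter = 10 + 5 + 6 + 8 + 13 = 42.

42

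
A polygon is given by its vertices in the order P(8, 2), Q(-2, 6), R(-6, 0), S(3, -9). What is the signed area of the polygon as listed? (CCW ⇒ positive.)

110

Apply the shoelace (surveyor's) formula: 2A = Σ (x_i·y_{i+1} − x_{i+1}·y_i), indices taken mod 4.
Σ = (52) + (36) + (54) + (78) = 220
Signed area = Σ/2 = 110 (positive ⇒ counter-clockwise traversal).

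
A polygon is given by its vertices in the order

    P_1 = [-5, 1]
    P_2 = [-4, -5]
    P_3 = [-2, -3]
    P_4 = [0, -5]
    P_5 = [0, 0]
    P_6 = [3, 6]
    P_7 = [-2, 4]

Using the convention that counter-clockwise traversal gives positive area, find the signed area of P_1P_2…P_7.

Apply the shoelace (surveyor's) formula: 2A = Σ (x_i·y_{i+1} − x_{i+1}·y_i), indices taken mod 7.
Cross-terms: 29, 2, 10, 0, 0, 24, 18  ⇒  Σ = 83
Signed area = Σ/2 = 41.5 (positive ⇒ counter-clockwise traversal).

41.5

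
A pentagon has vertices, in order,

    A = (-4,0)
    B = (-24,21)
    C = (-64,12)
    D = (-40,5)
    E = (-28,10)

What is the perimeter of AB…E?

|AB| = √((-20)² + (21)²) = √841 = 29
|BC| = √((-40)² + (-9)²) = √1681 = 41
|CD| = √((24)² + (-7)²) = √625 = 25
|DE| = √((12)² + (5)²) = √169 = 13
|EA| = √((24)² + (-10)²) = √676 = 26
Perimeter = 29 + 41 + 25 + 13 + 26 = 134.

134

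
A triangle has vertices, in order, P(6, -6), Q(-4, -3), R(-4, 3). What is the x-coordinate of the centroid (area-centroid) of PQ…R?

-2/3

Apply the shoelace formula. First the cross-terms c_i = x_i·y_{i+1} − x_{i+1}·y_i:
  -42, -24, 6  ⇒  2A = -60, A = -30.
Then Σ (x_i + x_{i+1})·c_i = 120, so x̄ = 120 / (6·(-30)) = -2/3.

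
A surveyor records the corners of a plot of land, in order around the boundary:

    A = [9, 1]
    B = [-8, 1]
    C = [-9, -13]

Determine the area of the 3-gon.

119

Σ = (17) + (113) + (108) = 238
Area = |Σ|/2 = 119.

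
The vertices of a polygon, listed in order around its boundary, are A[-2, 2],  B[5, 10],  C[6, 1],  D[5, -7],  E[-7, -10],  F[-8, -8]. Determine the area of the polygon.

Apply the shoelace (surveyor's) formula: 2A = Σ (x_i·y_{i+1} − x_{i+1}·y_i), indices taken mod 6.
Σ = (-30) + (-55) + (-47) + (-99) + (-24) + (-32) = -287
Area = |Σ|/2 = 143.5.

143.5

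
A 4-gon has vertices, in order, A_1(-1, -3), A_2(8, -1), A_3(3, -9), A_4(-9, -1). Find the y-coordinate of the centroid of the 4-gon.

Apply the shoelace formula. First the cross-terms c_i = x_i·y_{i+1} − x_{i+1}·y_i:
  25, -69, -84, 26  ⇒  2A = -102, A = -51.
Then Σ (y_i + y_{i+1})·c_i = 1326, so ȳ = 1326 / (6·(-51)) = -13/3.

-13/3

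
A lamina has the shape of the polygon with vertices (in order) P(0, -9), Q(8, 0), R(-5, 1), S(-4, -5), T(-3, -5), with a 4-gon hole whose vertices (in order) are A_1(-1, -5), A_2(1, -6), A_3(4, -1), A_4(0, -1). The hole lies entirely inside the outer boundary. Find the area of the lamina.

Outer boundary:
Apply the shoelace (surveyor's) formula: 2A = Σ (x_i·y_{i+1} − x_{i+1}·y_i), indices taken mod 5.
Σ = (72) + (8) + (29) + (5) + (27) = 141
Area = |Σ|/2 = 70.5.
Hole:
A_1→A_2: (-1)(-6) − (1)(-5) = 11
A_2→A_3: (1)(-1) − (4)(-6) = 23
A_3→A_4: (4)(-1) − (0)(-1) = -4
A_4→A_1: (0)(-5) − (-1)(-1) = -1
Σ = 29
Area = |Σ|/2 = 14.5.
Net area = 70.5 − 14.5 = 56.

56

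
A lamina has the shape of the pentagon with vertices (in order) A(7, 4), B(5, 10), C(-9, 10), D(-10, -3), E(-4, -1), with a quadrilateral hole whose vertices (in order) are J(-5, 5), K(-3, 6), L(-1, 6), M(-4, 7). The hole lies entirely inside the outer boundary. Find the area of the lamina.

150.5

Outer boundary:
Apply the surveyor's formula: 2A = Σ (x_i·y_{i+1} − x_{i+1}·y_i), indices taken mod 5.
A→B: (7)(10) − (5)(4) = 50
B→C: (5)(10) − (-9)(10) = 140
C→D: (-9)(-3) − (-10)(10) = 127
D→E: (-10)(-1) − (-4)(-3) = -2
E→A: (-4)(4) − (7)(-1) = -9
Σ = 306
Area = |Σ|/2 = 153.
Hole:
Σ = (-15) + (-12) + (17) + (15) = 5
Area = |Σ|/2 = 2.5.
Net area = 153 − 2.5 = 150.5.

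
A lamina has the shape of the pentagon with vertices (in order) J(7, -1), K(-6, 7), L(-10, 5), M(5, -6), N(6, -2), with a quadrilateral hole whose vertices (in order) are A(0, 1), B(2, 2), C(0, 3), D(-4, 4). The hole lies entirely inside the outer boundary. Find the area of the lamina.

70

Outer boundary:
Apply Gauss's area formula: 2A = Σ (x_i·y_{i+1} − x_{i+1}·y_i), indices taken mod 5.
Cross-terms: 43, 40, 35, 26, 8  ⇒  Σ = 152
Area = |Σ|/2 = 76.
Hole:
Σ = (-2) + (6) + (12) + (-4) = 12
Area = |Σ|/2 = 6.
Net area = 76 − 6 = 70.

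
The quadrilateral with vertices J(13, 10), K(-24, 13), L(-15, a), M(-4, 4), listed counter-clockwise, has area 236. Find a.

-1

Write out the shoelace sum; only the two edges meeting at L involve a:
2·Area = [((-24)·a − (-15)·13) + ((-15)·4 − (-4)·a)] + 317
       = -20·a + 452 = 472
⇒ a = -1.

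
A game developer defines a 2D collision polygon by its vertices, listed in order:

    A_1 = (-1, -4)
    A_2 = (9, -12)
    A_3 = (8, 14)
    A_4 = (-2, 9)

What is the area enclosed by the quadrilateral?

Apply the shoelace formula: 2A = Σ (x_i·y_{i+1} − x_{i+1}·y_i), indices taken mod 4.
A_1→A_2: (-1)(-12) − (9)(-4) = 48
A_2→A_3: (9)(14) − (8)(-12) = 222
A_3→A_4: (8)(9) − (-2)(14) = 100
A_4→A_1: (-2)(-4) − (-1)(9) = 17
Σ = 387
Area = |Σ|/2 = 193.5.

193.5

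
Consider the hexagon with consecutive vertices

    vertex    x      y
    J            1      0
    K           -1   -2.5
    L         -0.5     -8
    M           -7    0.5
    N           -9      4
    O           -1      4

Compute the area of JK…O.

55.75

Apply the shoelace formula: 2A = Σ (x_i·y_{i+1} − x_{i+1}·y_i), indices taken mod 6.
Σ = (-2.5) + (6.75) + (-56.25) + (-23.5) + (-32) + (-4) = -111.5
Area = |Σ|/2 = 55.75.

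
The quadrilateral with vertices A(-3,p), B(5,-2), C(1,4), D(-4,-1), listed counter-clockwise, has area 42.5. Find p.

The doubled signed area Σ (x_i y_{i+1} − x_{i+1} y_i) is linear in p.
With p=0 it equals 40; the coefficient of p is -9 (from the two edges through A).
So -9·p + 40 = 2·42.5 = 85 ⇒ p = -5.

-5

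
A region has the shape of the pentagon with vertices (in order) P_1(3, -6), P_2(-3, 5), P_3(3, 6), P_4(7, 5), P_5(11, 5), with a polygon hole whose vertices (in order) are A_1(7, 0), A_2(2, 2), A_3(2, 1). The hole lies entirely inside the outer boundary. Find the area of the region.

Outer boundary:
Σ = (-3) + (-33) + (-27) + (-20) + (-81) = -164
Area = |Σ|/2 = 82.
Hole:
Apply Gauss's area formula: 2A = Σ (x_i·y_{i+1} − x_{i+1}·y_i), indices taken mod 3.
Σ = (14) + (-2) + (-7) = 5
Area = |Σ|/2 = 2.5.
Net area = 82 − 2.5 = 79.5.

79.5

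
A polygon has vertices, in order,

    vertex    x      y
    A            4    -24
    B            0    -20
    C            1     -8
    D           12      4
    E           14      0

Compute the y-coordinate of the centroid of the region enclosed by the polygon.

Apply Gauss's area formula. First the cross-terms c_i = x_i·y_{i+1} − x_{i+1}·y_i:
  -80, 20, 100, -56, -336  ⇒  2A = -352, A = -176.
Then Σ (y_i + y_{i+1})·c_i = 10400, so ȳ = 10400 / (6·(-176)) = -325/33.

-325/33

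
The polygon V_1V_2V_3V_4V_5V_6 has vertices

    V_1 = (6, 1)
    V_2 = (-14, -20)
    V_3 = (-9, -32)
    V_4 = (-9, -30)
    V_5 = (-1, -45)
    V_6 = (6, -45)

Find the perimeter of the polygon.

|V_1V_2| = √((-20)² + (-21)²) = √841 = 29
|V_2V_3| = √((5)² + (-12)²) = √169 = 13
|V_3V_4| = √((0)² + (2)²) = √4 = 2
|V_4V_5| = √((8)² + (-15)²) = √289 = 17
|V_5V_6| = √((7)² + (0)²) = √49 = 7
|V_6V_1| = √((0)² + (46)²) = √2116 = 46
Perimeter = 29 + 13 + 2 + 17 + 7 + 46 = 114.

114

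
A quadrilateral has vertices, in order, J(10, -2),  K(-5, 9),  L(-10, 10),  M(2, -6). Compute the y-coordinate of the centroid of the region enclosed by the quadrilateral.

Apply the shoelace formula. First the cross-terms c_i = x_i·y_{i+1} − x_{i+1}·y_i:
  80, 40, 40, 56  ⇒  2A = 216, A = 108.
Then Σ (y_i + y_{i+1})·c_i = 1032, so ȳ = 1032 / (6·108) = 43/27.

43/27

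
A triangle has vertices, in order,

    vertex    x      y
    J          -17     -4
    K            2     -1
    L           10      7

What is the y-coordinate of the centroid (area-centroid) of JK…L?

2/3

Apply Gauss's area formula. First the cross-terms c_i = x_i·y_{i+1} − x_{i+1}·y_i:
  25, 24, 79  ⇒  2A = 128, A = 64.
Then Σ (y_i + y_{i+1})·c_i = 256, so ȳ = 256 / (6·64) = 2/3.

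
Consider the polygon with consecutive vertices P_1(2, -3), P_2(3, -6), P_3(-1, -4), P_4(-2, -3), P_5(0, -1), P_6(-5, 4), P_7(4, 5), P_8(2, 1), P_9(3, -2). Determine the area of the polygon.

44

Apply the shoelace formula: 2A = Σ (x_i·y_{i+1} − x_{i+1}·y_i), indices taken mod 9.
Σ = (-3) + (-18) + (-5) + (2) + (-5) + (-41) + (-6) + (-7) + (-5) = -88
Area = |Σ|/2 = 44.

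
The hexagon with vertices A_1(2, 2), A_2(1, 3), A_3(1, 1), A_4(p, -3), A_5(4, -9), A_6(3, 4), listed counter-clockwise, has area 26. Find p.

Write out the shoelace sum; only the two edges meeting at A_4 involve p:
2·Area = [(1·(-3) − p·1) + (p·(-9) − 4·(-3))] + 43
       = -10·p + 52 = 52
⇒ p = 0.

0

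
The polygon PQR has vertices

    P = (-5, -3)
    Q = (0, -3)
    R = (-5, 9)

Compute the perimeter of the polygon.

|PQ| = √((5)² + (0)²) = √25 = 5
|QR| = √((-5)² + (12)²) = √169 = 13
|RP| = √((0)² + (-12)²) = √144 = 12
Perimeter = 5 + 13 + 12 = 30.

30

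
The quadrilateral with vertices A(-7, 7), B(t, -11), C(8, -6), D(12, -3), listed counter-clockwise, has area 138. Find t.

0

Write out the shoelace sum; only the two edges meeting at B involve t:
2·Area = [((-7)·(-11) − t·7) + (t·(-6) − 8·(-11))] + 111
       = -13·t + 276 = 276
⇒ t = 0.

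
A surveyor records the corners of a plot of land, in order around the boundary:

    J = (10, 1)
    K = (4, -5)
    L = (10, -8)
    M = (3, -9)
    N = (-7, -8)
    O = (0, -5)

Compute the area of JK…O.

Cross-terms: -54, 18, -66, -87, 35, 50  ⇒  Σ = -104
Area = |Σ|/2 = 52.

52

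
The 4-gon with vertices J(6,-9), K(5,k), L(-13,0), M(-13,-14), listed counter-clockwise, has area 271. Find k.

6

Write out the shoelace sum; only the two edges meeting at K involve k:
2·Area = [(6·k − 5·(-9)) + (5·0 − (-13)·k)] + 383
       = 19·k + 428 = 542
⇒ k = 6.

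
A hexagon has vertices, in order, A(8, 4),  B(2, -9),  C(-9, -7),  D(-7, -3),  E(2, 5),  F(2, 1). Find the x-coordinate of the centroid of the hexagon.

Apply the surveyor's formula. First the cross-terms c_i = x_i·y_{i+1} − x_{i+1}·y_i:
  -80, -95, -22, -29, -8, 0  ⇒  2A = -234, A = -117.
Then Σ (x_i + x_{i+1})·c_i = 330, so x̄ = 330 / (6·(-117)) = -55/117.

-55/117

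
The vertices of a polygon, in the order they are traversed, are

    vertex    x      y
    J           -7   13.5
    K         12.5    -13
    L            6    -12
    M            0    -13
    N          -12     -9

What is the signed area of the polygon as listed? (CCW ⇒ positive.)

-304.375

Apply the shoelace (surveyor's) formula: 2A = Σ (x_i·y_{i+1} − x_{i+1}·y_i), indices taken mod 5.
J→K: (-7)(-13) − (12.5)(13.5) = -77.75
K→L: (12.5)(-12) − (6)(-13) = -72
L→M: (6)(-13) − (0)(-12) = -78
M→N: (0)(-9) − (-12)(-13) = -156
N→J: (-12)(13.5) − (-7)(-9) = -225
Σ = -608.75
Signed area = Σ/2 = -304.375 (negative ⇒ clockwise traversal).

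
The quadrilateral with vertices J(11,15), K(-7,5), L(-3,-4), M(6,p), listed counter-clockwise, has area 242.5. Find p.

-12

Write out the shoelace sum; only the two edges meeting at M involve p:
2·Area = [((-3)·p − 6·(-4)) + (6·15 − 11·p)] + 203
       = -14·p + 317 = 485
⇒ p = -12.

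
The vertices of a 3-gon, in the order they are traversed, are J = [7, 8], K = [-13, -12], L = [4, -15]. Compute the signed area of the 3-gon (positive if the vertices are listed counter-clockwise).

Apply the shoelace formula: 2A = Σ (x_i·y_{i+1} − x_{i+1}·y_i), indices taken mod 3.
Σ = (20) + (243) + (137) = 400
Signed area = Σ/2 = 200 (positive ⇒ counter-clockwise traversal).

200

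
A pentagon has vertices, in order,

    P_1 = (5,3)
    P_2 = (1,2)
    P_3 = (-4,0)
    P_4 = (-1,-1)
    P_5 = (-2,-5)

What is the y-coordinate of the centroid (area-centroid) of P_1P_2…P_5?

Apply the shoelace (surveyor's) formula. First the cross-terms c_i = x_i·y_{i+1} − x_{i+1}·y_i:
  7, 8, 4, 3, 19  ⇒  2A = 41, A = 20.5.
Then Σ (y_i + y_{i+1})·c_i = -9, so ȳ = -9 / (6·20.5) = -3/41.

-3/41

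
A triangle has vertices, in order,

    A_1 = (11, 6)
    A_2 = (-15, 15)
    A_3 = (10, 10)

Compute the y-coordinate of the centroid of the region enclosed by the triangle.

31/3

Apply Gauss's area formula. First the cross-terms c_i = x_i·y_{i+1} − x_{i+1}·y_i:
  255, -300, -50  ⇒  2A = -95, A = -47.5.
Then Σ (y_i + y_{i+1})·c_i = -2945, so ȳ = -2945 / (6·(-47.5)) = 31/3.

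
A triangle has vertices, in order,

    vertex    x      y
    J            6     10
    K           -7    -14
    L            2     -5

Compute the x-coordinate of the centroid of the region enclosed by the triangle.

Apply the surveyor's formula. First the cross-terms c_i = x_i·y_{i+1} − x_{i+1}·y_i:
  -14, 63, 50  ⇒  2A = 99, A = 49.5.
Then Σ (x_i + x_{i+1})·c_i = 99, so x̄ = 99 / (6·49.5) = 1/3.

1/3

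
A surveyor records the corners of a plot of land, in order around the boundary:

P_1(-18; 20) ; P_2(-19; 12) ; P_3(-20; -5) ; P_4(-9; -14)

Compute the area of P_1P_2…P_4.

151

P_1→P_2: (-18)(12) − (-19)(20) = 164
P_2→P_3: (-19)(-5) − (-20)(12) = 335
P_3→P_4: (-20)(-14) − (-9)(-5) = 235
P_4→P_1: (-9)(20) − (-18)(-14) = -432
Σ = 302
Area = |Σ|/2 = 151.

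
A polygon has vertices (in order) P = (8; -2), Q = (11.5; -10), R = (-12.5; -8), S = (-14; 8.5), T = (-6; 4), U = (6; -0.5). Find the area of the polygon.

Apply the surveyor's formula: 2A = Σ (x_i·y_{i+1} − x_{i+1}·y_i), indices taken mod 6.
Σ = (-57) + (-217) + (-218.25) + (-5) + (-21) + (-8) = -526.25
Area = |Σ|/2 = 263.125.

263.125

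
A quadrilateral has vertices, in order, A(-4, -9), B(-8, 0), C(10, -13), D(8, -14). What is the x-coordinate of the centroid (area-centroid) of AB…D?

Apply the shoelace (surveyor's) formula. First the cross-terms c_i = x_i·y_{i+1} − x_{i+1}·y_i:
  -72, 104, -36, -128  ⇒  2A = -132, A = -66.
Then Σ (x_i + x_{i+1})·c_i = -88, so x̄ = -88 / (6·(-66)) = 2/9.

2/9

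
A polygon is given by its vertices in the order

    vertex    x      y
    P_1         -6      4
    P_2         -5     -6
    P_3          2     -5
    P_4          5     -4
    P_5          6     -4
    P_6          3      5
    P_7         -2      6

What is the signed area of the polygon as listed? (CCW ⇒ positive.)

106

Σ = (56) + (37) + (17) + (4) + (42) + (28) + (28) = 212
Signed area = Σ/2 = 106 (positive ⇒ counter-clockwise traversal).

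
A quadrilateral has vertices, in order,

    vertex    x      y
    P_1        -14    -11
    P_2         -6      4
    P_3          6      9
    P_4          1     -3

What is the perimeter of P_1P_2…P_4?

|P_1P_2| = √((8)² + (15)²) = √289 = 17
|P_2P_3| = √((12)² + (5)²) = √169 = 13
|P_3P_4| = √((-5)² + (-12)²) = √169 = 13
|P_4P_1| = √((-15)² + (-8)²) = √289 = 17
Perimeter = 17 + 13 + 13 + 17 = 60.

60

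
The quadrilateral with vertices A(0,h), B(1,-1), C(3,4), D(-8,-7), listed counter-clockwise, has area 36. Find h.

-6

Write out the shoelace sum; only the two edges meeting at A involve h:
2·Area = [((-8)·h − 0·(-7)) + (0·(-1) − 1·h)] + 18
       = -9·h + 18 = 72
⇒ h = -6.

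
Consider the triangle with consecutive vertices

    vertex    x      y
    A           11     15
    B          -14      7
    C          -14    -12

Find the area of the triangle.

Apply the shoelace (surveyor's) formula: 2A = Σ (x_i·y_{i+1} − x_{i+1}·y_i), indices taken mod 3.
Σ = (287) + (266) + (-78) = 475
Area = |Σ|/2 = 237.5.

237.5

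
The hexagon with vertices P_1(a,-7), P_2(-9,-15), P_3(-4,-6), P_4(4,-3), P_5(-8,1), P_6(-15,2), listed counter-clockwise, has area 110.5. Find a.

-10

Write out the shoelace sum; only the two edges meeting at P_1 involve a:
2·Area = [((-15)·(-7) − a·2) + (a·(-15) − (-9)·(-7))] + 9
       = -17·a + 51 = 221
⇒ a = -10.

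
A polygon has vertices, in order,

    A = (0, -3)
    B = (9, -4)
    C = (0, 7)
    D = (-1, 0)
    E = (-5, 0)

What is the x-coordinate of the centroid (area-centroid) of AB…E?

Apply the shoelace formula. First the cross-terms c_i = x_i·y_{i+1} − x_{i+1}·y_i:
  27, 63, 7, 0, 15  ⇒  2A = 112, A = 56.
Then Σ (x_i + x_{i+1})·c_i = 728, so x̄ = 728 / (6·56) = 13/6.

13/6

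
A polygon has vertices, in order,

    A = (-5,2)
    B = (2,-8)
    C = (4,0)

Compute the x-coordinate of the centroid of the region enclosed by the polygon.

1/3

Apply the surveyor's formula. First the cross-terms c_i = x_i·y_{i+1} − x_{i+1}·y_i:
  36, 32, 8  ⇒  2A = 76, A = 38.
Then Σ (x_i + x_{i+1})·c_i = 76, so x̄ = 76 / (6·38) = 1/3.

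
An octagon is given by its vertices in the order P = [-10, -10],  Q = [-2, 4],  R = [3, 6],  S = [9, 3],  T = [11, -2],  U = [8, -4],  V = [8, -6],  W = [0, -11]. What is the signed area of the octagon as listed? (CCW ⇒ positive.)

-211

Apply the shoelace formula: 2A = Σ (x_i·y_{i+1} − x_{i+1}·y_i), indices taken mod 8.
Cross-terms: -60, -24, -45, -51, -28, -16, -88, -110  ⇒  Σ = -422
Signed area = Σ/2 = -211 (negative ⇒ clockwise traversal).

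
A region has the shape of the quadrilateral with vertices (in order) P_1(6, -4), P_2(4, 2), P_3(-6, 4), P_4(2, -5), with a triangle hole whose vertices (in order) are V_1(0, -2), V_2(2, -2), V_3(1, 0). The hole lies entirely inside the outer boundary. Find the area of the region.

Outer boundary:
Cross-terms: 28, 28, 22, 22  ⇒  Σ = 100
Area = |Σ|/2 = 50.
Hole:
Apply the shoelace formula: 2A = Σ (x_i·y_{i+1} − x_{i+1}·y_i), indices taken mod 3.
V_1→V_2: (0)(-2) − (2)(-2) = 4
V_2→V_3: (2)(0) − (1)(-2) = 2
V_3→V_1: (1)(-2) − (0)(0) = -2
Σ = 4
Area = |Σ|/2 = 2.
Net area = 50 − 2 = 48.

48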